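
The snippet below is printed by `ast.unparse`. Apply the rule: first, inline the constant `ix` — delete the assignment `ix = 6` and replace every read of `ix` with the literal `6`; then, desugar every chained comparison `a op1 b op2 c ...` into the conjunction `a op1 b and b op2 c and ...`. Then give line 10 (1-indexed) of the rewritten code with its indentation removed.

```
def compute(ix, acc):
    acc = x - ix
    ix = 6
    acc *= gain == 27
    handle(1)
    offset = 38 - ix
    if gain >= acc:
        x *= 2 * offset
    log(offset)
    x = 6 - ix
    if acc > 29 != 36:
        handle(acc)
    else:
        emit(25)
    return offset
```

Transformed code:
def compute(ix, acc):
    acc = x - 6
    acc *= gain == 27
    handle(1)
    offset = 38 - 6
    if gain >= acc:
        x *= 2 * offset
    log(offset)
    x = 6 - 6
    if acc > 29 and 29 != 36:
        handle(acc)
    else:
        emit(25)
    return offset

if acc > 29 and 29 != 36:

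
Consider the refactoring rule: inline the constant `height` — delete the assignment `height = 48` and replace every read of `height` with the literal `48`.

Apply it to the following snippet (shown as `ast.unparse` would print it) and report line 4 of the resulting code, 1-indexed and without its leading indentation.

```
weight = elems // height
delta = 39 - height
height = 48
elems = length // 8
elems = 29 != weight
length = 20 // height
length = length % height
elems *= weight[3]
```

Transformed code:
weight = elems // 48
delta = 39 - 48
elems = length // 8
elems = 29 != weight
length = 20 // 48
length = length % 48
elems *= weight[3]

elems = 29 != weight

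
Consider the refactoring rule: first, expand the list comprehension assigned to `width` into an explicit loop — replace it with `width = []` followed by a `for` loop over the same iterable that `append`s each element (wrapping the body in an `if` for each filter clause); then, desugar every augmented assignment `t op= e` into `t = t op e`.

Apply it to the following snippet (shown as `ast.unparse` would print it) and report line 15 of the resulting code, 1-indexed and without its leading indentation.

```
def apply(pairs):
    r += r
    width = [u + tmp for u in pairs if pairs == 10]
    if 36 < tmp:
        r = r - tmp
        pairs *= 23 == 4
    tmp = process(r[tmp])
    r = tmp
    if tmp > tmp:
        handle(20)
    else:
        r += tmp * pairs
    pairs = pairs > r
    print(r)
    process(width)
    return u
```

r = r + tmp * pairs

Transformed code:
def apply(pairs):
    r = r + r
    width = []
    for u in pairs:
        if pairs == 10:
            width.append(u + tmp)
    if 36 < tmp:
        r = r - tmp
        pairs = pairs * (23 == 4)
    tmp = process(r[tmp])
    r = tmp
    if tmp > tmp:
        handle(20)
    else:
        r = r + tmp * pairs
    pairs = pairs > r
    print(r)
    process(width)
    return u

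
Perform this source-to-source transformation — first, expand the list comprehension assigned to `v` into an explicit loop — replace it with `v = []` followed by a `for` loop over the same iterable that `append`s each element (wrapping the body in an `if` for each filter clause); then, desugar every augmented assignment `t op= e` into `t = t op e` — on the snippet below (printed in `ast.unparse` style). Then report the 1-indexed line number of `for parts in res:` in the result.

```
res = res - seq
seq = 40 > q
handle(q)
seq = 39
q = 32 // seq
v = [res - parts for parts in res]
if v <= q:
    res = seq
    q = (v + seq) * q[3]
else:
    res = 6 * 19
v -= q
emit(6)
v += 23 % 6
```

7

Transformed code:
res = res - seq
seq = 40 > q
handle(q)
seq = 39
q = 32 // seq
v = []
for parts in res:
    v.append(res - parts)
if v <= q:
    res = seq
    q = (v + seq) * q[3]
else:
    res = 6 * 19
v = v - q
emit(6)
v = v + 23 % 6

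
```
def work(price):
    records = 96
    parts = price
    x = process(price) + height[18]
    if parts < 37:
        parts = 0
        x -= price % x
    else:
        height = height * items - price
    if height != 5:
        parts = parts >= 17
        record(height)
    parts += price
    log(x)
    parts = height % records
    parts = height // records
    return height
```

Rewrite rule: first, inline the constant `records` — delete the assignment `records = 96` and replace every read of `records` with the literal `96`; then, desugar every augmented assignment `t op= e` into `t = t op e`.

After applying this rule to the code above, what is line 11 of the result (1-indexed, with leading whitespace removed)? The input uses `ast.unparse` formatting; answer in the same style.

Transformed code:
def work(price):
    parts = price
    x = process(price) + height[18]
    if parts < 37:
        parts = 0
        x = x - price % x
    else:
        height = height * items - price
    if height != 5:
        parts = parts >= 17
        record(height)
    parts = parts + price
    log(x)
    parts = height % 96
    parts = height // 96
    return height

record(height)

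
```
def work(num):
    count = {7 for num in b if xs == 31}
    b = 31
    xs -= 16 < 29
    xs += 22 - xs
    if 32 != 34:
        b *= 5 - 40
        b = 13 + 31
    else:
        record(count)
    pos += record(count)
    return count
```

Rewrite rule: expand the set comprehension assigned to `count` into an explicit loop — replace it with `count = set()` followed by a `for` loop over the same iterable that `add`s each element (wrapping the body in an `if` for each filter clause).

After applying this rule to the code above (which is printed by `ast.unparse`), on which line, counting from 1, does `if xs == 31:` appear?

Transformed code:
def work(num):
    count = set()
    for num in b:
        if xs == 31:
            count.add(7)
    b = 31
    xs -= 16 < 29
    xs += 22 - xs
    if 32 != 34:
        b *= 5 - 40
        b = 13 + 31
    else:
        record(count)
    pos += record(count)
    return count

4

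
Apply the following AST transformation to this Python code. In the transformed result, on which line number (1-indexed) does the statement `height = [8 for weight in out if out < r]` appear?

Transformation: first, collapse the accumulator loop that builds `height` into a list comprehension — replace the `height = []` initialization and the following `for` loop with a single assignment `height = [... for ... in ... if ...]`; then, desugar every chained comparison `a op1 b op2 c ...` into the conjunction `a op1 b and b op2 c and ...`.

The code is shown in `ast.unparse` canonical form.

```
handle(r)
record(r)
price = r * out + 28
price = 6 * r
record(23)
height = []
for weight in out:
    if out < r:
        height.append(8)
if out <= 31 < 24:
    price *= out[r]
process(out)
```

6

Transformed code:
handle(r)
record(r)
price = r * out + 28
price = 6 * r
record(23)
height = [8 for weight in out if out < r]
if out <= 31 and 31 < 24:
    price *= out[r]
process(out)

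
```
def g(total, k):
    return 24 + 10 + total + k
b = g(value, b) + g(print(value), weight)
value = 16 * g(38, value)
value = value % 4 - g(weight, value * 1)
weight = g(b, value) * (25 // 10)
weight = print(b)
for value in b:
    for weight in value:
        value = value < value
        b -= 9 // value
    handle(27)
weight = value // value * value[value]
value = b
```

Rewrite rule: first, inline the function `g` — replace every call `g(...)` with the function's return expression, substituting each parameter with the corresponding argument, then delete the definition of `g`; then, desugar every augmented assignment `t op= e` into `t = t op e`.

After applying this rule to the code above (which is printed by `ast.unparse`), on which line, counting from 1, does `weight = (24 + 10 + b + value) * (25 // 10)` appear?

Transformed code:
b = 24 + 10 + value + b + (24 + 10 + print(value) + weight)
value = 16 * (24 + 10 + 38 + value)
value = value % 4 - (24 + 10 + weight + value * 1)
weight = (24 + 10 + b + value) * (25 // 10)
weight = print(b)
for value in b:
    for weight in value:
        value = value < value
        b = b - 9 // value
    handle(27)
weight = value // value * value[value]
value = b

4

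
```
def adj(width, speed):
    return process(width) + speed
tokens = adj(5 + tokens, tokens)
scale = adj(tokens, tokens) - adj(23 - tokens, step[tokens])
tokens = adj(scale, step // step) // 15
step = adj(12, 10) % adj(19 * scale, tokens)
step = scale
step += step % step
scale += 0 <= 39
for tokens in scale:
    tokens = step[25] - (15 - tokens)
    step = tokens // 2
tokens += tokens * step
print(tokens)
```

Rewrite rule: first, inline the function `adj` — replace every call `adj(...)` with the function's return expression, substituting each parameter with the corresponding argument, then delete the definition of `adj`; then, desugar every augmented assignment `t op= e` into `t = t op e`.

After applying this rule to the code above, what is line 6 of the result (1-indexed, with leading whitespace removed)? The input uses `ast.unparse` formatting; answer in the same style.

Transformed code:
tokens = process(5 + tokens) + tokens
scale = process(tokens) + tokens - (process(23 - tokens) + step[tokens])
tokens = (process(scale) + step // step) // 15
step = (process(12) + 10) % (process(19 * scale) + tokens)
step = scale
step = step + step % step
scale = scale + (0 <= 39)
for tokens in scale:
    tokens = step[25] - (15 - tokens)
    step = tokens // 2
tokens = tokens + tokens * step
print(tokens)

step = step + step % step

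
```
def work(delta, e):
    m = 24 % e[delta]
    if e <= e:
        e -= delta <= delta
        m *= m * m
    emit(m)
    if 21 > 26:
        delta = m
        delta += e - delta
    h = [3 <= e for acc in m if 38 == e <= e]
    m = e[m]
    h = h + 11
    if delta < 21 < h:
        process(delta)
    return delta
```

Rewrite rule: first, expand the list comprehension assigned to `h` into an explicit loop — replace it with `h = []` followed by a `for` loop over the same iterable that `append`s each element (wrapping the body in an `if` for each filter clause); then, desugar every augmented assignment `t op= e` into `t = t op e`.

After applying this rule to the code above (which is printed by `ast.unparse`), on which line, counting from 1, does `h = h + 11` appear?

15

Transformed code:
def work(delta, e):
    m = 24 % e[delta]
    if e <= e:
        e = e - (delta <= delta)
        m = m * (m * m)
    emit(m)
    if 21 > 26:
        delta = m
        delta = delta + (e - delta)
    h = []
    for acc in m:
        if 38 == e <= e:
            h.append(3 <= e)
    m = e[m]
    h = h + 11
    if delta < 21 < h:
        process(delta)
    return delta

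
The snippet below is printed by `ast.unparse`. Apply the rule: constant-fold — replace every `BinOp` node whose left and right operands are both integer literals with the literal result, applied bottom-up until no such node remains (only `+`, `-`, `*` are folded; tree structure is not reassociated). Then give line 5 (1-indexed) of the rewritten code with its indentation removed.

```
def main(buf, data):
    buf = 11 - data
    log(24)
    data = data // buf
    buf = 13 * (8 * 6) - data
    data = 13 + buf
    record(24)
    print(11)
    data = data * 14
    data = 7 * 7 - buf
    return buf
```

Transformed code:
def main(buf, data):
    buf = 11 - data
    log(24)
    data = data // buf
    buf = 624 - data
    data = 13 + buf
    record(24)
    print(11)
    data = data * 14
    data = 49 - buf
    return buf

buf = 624 - data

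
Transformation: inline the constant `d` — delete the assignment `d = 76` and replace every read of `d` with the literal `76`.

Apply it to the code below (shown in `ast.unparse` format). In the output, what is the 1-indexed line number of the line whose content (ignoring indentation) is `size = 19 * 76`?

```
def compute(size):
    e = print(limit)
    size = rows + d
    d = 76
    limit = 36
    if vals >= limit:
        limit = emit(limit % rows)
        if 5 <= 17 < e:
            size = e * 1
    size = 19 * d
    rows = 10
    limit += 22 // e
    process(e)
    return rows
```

Transformed code:
def compute(size):
    e = print(limit)
    size = rows + 76
    limit = 36
    if vals >= limit:
        limit = emit(limit % rows)
        if 5 <= 17 < e:
            size = e * 1
    size = 19 * 76
    rows = 10
    limit += 22 // e
    process(e)
    return rows

9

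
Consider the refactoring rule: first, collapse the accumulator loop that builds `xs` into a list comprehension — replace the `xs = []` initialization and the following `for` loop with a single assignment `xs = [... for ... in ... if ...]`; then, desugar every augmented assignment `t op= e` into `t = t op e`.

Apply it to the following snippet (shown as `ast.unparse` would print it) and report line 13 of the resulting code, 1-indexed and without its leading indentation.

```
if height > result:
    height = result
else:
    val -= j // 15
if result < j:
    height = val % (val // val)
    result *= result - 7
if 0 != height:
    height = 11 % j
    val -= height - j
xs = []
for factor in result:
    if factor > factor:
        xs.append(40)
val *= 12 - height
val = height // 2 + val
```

Transformed code:
if height > result:
    height = result
else:
    val = val - j // 15
if result < j:
    height = val % (val // val)
    result = result * (result - 7)
if 0 != height:
    height = 11 % j
    val = val - (height - j)
xs = [40 for factor in result if factor > factor]
val = val * (12 - height)
val = height // 2 + val

val = height // 2 + val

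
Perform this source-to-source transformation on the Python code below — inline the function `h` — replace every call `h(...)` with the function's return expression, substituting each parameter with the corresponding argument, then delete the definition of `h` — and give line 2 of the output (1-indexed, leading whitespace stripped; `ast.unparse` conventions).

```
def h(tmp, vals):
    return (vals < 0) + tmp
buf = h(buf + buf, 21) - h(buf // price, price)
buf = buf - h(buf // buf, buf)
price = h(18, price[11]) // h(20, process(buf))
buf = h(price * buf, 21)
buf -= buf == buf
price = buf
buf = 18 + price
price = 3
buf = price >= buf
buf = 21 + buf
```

Transformed code:
buf = (21 < 0) + (buf + buf) - ((price < 0) + buf // price)
buf = buf - ((buf < 0) + buf // buf)
price = ((price[11] < 0) + 18) // ((process(buf) < 0) + 20)
buf = (21 < 0) + price * buf
buf -= buf == buf
price = buf
buf = 18 + price
price = 3
buf = price >= buf
buf = 21 + buf

buf = buf - ((buf < 0) + buf // buf)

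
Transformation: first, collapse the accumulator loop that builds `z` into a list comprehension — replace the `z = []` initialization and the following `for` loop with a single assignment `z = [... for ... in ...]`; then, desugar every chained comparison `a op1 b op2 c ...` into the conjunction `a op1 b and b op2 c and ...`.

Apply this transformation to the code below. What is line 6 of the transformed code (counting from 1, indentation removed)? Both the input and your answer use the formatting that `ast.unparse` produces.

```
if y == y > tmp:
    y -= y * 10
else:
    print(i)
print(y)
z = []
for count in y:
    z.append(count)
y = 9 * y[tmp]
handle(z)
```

z = [count for count in y]

Transformed code:
if y == y and y > tmp:
    y -= y * 10
else:
    print(i)
print(y)
z = [count for count in y]
y = 9 * y[tmp]
handle(z)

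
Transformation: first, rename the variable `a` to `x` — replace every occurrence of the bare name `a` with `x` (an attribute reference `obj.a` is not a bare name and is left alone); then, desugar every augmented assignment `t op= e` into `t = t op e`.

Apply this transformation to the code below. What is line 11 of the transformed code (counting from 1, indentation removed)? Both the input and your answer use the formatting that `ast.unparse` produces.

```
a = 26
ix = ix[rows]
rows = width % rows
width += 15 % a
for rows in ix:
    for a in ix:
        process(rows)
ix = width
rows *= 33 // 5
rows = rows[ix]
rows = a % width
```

Transformed code:
x = 26
ix = ix[rows]
rows = width % rows
width = width + 15 % x
for rows in ix:
    for x in ix:
        process(rows)
ix = width
rows = rows * (33 // 5)
rows = rows[ix]
rows = x % width

rows = x % width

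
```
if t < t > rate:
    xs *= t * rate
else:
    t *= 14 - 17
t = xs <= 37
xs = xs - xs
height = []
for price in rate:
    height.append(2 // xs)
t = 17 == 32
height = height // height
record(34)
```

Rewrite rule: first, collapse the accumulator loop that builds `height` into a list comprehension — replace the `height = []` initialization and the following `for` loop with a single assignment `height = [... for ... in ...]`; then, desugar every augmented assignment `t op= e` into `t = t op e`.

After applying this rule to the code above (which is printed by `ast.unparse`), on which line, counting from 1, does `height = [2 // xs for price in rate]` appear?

7

Transformed code:
if t < t > rate:
    xs = xs * (t * rate)
else:
    t = t * (14 - 17)
t = xs <= 37
xs = xs - xs
height = [2 // xs for price in rate]
t = 17 == 32
height = height // height
record(34)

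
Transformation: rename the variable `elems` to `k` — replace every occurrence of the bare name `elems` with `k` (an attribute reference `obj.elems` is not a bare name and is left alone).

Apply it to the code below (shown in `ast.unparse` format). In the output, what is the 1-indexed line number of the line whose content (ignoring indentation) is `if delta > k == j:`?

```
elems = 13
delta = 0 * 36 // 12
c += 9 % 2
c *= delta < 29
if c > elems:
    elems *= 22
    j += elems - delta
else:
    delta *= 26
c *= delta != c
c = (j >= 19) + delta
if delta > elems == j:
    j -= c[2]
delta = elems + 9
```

Transformed code:
k = 13
delta = 0 * 36 // 12
c += 9 % 2
c *= delta < 29
if c > k:
    k *= 22
    j += k - delta
else:
    delta *= 26
c *= delta != c
c = (j >= 19) + delta
if delta > k == j:
    j -= c[2]
delta = k + 9

12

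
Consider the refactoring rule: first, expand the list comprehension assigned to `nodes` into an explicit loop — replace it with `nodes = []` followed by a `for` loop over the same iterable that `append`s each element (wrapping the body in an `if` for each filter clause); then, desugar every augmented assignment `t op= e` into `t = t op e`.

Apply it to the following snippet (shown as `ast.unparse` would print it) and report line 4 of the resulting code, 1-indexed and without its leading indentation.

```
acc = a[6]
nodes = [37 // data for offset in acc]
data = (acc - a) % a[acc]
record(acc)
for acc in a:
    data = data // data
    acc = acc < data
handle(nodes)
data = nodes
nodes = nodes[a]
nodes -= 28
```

nodes.append(37 // data)

Transformed code:
acc = a[6]
nodes = []
for offset in acc:
    nodes.append(37 // data)
data = (acc - a) % a[acc]
record(acc)
for acc in a:
    data = data // data
    acc = acc < data
handle(nodes)
data = nodes
nodes = nodes[a]
nodes = nodes - 28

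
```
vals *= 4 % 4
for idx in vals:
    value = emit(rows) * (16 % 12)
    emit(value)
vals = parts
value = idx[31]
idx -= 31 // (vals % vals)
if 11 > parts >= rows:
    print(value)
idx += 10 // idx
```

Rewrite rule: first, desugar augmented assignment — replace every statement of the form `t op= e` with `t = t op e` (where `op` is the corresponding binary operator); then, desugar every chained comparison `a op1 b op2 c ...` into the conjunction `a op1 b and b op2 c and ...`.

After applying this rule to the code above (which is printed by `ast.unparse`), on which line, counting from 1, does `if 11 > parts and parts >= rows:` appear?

8

Transformed code:
vals = vals * (4 % 4)
for idx in vals:
    value = emit(rows) * (16 % 12)
    emit(value)
vals = parts
value = idx[31]
idx = idx - 31 // (vals % vals)
if 11 > parts and parts >= rows:
    print(value)
idx = idx + 10 // idx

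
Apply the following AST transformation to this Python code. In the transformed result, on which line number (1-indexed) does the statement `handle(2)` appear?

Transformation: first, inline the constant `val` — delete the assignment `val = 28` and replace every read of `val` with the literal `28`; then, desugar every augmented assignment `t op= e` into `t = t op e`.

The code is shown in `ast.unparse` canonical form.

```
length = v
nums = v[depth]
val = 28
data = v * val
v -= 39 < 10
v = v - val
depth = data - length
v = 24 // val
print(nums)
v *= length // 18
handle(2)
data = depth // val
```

Transformed code:
length = v
nums = v[depth]
data = v * 28
v = v - (39 < 10)
v = v - 28
depth = data - length
v = 24 // 28
print(nums)
v = v * (length // 18)
handle(2)
data = depth // 28

10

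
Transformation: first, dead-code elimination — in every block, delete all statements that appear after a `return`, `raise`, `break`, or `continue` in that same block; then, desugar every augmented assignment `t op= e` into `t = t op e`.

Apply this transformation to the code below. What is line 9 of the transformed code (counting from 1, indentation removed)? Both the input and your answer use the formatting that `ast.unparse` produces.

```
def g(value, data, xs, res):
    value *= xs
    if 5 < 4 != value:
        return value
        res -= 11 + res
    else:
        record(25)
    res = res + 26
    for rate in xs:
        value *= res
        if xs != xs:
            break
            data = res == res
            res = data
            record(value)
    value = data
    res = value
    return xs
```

Transformed code:
def g(value, data, xs, res):
    value = value * xs
    if 5 < 4 != value:
        return value
    else:
        record(25)
    res = res + 26
    for rate in xs:
        value = value * res
        if xs != xs:
            break
    value = data
    res = value
    return xs

value = value * res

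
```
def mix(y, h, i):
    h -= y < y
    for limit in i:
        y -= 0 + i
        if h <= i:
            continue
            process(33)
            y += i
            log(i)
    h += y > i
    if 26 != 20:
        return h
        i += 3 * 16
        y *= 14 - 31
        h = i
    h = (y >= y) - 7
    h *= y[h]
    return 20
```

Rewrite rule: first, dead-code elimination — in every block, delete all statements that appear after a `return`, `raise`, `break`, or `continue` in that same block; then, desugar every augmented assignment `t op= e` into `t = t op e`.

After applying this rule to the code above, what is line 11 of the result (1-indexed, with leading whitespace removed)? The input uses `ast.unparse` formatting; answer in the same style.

h = h * y[h]

Transformed code:
def mix(y, h, i):
    h = h - (y < y)
    for limit in i:
        y = y - (0 + i)
        if h <= i:
            continue
    h = h + (y > i)
    if 26 != 20:
        return h
    h = (y >= y) - 7
    h = h * y[h]
    return 20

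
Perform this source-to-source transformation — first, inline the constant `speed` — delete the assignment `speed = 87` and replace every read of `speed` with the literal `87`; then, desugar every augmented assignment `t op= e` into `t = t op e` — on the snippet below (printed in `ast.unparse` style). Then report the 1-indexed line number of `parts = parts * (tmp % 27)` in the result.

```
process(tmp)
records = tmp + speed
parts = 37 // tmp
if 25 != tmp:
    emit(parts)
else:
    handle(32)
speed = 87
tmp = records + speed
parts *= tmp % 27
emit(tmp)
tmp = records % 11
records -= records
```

9

Transformed code:
process(tmp)
records = tmp + 87
parts = 37 // tmp
if 25 != tmp:
    emit(parts)
else:
    handle(32)
tmp = records + 87
parts = parts * (tmp % 27)
emit(tmp)
tmp = records % 11
records = records - records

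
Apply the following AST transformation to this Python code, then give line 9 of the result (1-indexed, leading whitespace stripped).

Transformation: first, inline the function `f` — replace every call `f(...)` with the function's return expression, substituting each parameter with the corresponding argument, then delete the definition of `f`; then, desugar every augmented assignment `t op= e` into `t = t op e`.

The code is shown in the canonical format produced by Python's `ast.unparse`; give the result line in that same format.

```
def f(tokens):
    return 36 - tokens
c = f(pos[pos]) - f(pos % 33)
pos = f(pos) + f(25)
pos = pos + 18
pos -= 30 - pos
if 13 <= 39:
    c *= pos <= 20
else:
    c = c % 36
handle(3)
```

handle(3)

Transformed code:
c = 36 - pos[pos] - (36 - pos % 33)
pos = 36 - pos + (36 - 25)
pos = pos + 18
pos = pos - (30 - pos)
if 13 <= 39:
    c = c * (pos <= 20)
else:
    c = c % 36
handle(3)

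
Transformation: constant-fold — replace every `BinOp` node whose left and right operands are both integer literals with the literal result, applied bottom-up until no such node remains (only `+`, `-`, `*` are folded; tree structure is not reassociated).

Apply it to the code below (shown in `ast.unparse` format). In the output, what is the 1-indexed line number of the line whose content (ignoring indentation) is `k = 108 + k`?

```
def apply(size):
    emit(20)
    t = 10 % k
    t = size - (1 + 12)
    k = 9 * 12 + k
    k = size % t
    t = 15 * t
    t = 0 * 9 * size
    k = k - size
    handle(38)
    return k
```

Transformed code:
def apply(size):
    emit(20)
    t = 10 % k
    t = size - 13
    k = 108 + k
    k = size % t
    t = 15 * t
    t = 0 * size
    k = k - size
    handle(38)
    return k

5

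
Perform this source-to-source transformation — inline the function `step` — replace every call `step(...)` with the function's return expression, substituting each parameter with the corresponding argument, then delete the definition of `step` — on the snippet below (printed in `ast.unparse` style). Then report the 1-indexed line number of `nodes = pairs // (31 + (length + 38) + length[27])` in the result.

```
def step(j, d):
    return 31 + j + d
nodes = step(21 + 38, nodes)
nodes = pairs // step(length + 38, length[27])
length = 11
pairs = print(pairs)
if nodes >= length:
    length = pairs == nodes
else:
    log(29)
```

2

Transformed code:
nodes = 31 + (21 + 38) + nodes
nodes = pairs // (31 + (length + 38) + length[27])
length = 11
pairs = print(pairs)
if nodes >= length:
    length = pairs == nodes
else:
    log(29)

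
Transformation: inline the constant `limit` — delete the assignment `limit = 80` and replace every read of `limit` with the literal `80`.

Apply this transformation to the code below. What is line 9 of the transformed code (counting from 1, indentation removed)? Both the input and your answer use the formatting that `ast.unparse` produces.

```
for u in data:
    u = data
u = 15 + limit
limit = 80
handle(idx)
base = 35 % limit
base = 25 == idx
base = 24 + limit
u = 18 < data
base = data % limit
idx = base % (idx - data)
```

base = data % 80

Transformed code:
for u in data:
    u = data
u = 15 + 80
handle(idx)
base = 35 % 80
base = 25 == idx
base = 24 + 80
u = 18 < data
base = data % 80
idx = base % (idx - data)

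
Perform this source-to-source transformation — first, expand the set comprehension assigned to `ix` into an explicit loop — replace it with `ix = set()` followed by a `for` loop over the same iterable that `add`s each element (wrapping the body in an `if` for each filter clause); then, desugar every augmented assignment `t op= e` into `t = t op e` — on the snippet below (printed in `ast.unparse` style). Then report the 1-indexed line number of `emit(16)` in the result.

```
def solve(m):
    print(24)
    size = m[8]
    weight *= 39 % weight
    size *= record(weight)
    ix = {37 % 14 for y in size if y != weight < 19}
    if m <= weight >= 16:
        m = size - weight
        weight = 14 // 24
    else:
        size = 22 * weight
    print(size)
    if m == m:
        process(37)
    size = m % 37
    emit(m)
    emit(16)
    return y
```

20

Transformed code:
def solve(m):
    print(24)
    size = m[8]
    weight = weight * (39 % weight)
    size = size * record(weight)
    ix = set()
    for y in size:
        if y != weight < 19:
            ix.add(37 % 14)
    if m <= weight >= 16:
        m = size - weight
        weight = 14 // 24
    else:
        size = 22 * weight
    print(size)
    if m == m:
        process(37)
    size = m % 37
    emit(m)
    emit(16)
    return y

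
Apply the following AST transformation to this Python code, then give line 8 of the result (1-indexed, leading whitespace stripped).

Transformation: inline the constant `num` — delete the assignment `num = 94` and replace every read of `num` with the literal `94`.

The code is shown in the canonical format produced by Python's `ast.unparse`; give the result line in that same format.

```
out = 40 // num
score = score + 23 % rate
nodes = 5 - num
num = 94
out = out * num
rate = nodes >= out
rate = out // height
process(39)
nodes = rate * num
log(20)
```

Transformed code:
out = 40 // 94
score = score + 23 % rate
nodes = 5 - 94
out = out * 94
rate = nodes >= out
rate = out // height
process(39)
nodes = rate * 94
log(20)

nodes = rate * 94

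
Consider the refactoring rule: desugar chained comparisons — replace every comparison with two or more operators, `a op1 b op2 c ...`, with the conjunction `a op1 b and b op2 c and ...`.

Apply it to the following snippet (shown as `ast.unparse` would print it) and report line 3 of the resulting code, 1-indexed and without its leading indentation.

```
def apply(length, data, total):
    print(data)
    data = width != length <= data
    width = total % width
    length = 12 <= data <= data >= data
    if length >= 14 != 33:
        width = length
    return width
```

Transformed code:
def apply(length, data, total):
    print(data)
    data = width != length and length <= data
    width = total % width
    length = 12 <= data and data <= data and (data >= data)
    if length >= 14 and 14 != 33:
        width = length
    return width

data = width != length and length <= data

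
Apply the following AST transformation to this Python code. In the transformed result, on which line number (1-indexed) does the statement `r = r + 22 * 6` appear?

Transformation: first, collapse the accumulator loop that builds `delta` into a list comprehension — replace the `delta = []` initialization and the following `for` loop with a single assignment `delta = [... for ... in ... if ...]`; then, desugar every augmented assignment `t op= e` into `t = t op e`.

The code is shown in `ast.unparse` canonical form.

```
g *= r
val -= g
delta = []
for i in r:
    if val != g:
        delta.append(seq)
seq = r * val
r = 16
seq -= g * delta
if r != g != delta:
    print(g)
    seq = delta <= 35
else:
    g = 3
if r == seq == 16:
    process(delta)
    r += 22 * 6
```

14

Transformed code:
g = g * r
val = val - g
delta = [seq for i in r if val != g]
seq = r * val
r = 16
seq = seq - g * delta
if r != g != delta:
    print(g)
    seq = delta <= 35
else:
    g = 3
if r == seq == 16:
    process(delta)
    r = r + 22 * 6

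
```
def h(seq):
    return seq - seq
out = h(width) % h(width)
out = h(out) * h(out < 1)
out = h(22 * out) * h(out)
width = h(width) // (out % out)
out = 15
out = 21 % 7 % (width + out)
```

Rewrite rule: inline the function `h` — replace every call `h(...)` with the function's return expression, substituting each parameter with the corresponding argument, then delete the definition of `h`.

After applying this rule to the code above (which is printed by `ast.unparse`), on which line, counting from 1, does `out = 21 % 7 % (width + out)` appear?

6

Transformed code:
out = (width - width) % (width - width)
out = (out - out) * ((out < 1) - (out < 1))
out = (22 * out - 22 * out) * (out - out)
width = (width - width) // (out % out)
out = 15
out = 21 % 7 % (width + out)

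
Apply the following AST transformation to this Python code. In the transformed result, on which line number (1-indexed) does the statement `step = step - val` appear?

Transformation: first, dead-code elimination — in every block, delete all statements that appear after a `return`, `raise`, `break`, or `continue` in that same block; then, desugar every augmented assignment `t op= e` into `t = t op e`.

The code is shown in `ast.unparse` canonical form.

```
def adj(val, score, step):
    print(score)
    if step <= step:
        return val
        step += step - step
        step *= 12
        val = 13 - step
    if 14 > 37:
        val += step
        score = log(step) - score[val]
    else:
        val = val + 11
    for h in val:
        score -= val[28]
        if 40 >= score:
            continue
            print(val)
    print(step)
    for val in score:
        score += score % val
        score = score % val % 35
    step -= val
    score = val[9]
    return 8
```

Transformed code:
def adj(val, score, step):
    print(score)
    if step <= step:
        return val
    if 14 > 37:
        val = val + step
        score = log(step) - score[val]
    else:
        val = val + 11
    for h in val:
        score = score - val[28]
        if 40 >= score:
            continue
    print(step)
    for val in score:
        score = score + score % val
        score = score % val % 35
    step = step - val
    score = val[9]
    return 8

18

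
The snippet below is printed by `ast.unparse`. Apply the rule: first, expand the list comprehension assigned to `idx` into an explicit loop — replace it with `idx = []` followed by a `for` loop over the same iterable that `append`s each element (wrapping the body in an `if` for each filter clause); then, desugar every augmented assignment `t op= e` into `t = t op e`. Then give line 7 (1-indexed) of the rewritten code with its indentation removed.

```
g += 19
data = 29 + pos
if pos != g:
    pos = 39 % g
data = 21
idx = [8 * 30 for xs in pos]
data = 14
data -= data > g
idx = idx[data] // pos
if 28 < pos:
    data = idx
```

Transformed code:
g = g + 19
data = 29 + pos
if pos != g:
    pos = 39 % g
data = 21
idx = []
for xs in pos:
    idx.append(8 * 30)
data = 14
data = data - (data > g)
idx = idx[data] // pos
if 28 < pos:
    data = idx

for xs in pos:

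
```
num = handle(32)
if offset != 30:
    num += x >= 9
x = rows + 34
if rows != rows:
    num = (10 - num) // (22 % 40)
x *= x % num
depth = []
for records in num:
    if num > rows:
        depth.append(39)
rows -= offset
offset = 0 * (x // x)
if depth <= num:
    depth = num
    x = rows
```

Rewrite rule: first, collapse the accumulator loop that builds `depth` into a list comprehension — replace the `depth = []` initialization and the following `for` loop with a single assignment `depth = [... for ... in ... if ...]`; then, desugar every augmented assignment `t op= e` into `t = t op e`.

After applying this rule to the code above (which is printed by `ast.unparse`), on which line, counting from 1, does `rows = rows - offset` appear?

Transformed code:
num = handle(32)
if offset != 30:
    num = num + (x >= 9)
x = rows + 34
if rows != rows:
    num = (10 - num) // (22 % 40)
x = x * (x % num)
depth = [39 for records in num if num > rows]
rows = rows - offset
offset = 0 * (x // x)
if depth <= num:
    depth = num
    x = rows

9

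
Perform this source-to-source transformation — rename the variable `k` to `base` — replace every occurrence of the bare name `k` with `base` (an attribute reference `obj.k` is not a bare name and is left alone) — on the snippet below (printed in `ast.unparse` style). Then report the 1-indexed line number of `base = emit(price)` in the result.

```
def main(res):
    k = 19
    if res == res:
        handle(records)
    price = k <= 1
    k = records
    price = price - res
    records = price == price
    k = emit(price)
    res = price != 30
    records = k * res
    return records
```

Transformed code:
def main(res):
    base = 19
    if res == res:
        handle(records)
    price = base <= 1
    base = records
    price = price - res
    records = price == price
    base = emit(price)
    res = price != 30
    records = base * res
    return records

9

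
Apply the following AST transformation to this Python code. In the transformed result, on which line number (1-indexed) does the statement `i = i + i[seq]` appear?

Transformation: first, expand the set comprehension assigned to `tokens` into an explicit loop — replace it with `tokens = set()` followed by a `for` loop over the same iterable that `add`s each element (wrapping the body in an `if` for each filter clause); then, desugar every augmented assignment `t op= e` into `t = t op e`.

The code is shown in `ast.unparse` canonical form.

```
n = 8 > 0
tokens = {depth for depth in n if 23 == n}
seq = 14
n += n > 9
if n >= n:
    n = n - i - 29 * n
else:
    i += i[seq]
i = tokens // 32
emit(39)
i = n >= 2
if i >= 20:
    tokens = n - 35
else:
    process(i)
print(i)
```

Transformed code:
n = 8 > 0
tokens = set()
for depth in n:
    if 23 == n:
        tokens.add(depth)
seq = 14
n = n + (n > 9)
if n >= n:
    n = n - i - 29 * n
else:
    i = i + i[seq]
i = tokens // 32
emit(39)
i = n >= 2
if i >= 20:
    tokens = n - 35
else:
    process(i)
print(i)

11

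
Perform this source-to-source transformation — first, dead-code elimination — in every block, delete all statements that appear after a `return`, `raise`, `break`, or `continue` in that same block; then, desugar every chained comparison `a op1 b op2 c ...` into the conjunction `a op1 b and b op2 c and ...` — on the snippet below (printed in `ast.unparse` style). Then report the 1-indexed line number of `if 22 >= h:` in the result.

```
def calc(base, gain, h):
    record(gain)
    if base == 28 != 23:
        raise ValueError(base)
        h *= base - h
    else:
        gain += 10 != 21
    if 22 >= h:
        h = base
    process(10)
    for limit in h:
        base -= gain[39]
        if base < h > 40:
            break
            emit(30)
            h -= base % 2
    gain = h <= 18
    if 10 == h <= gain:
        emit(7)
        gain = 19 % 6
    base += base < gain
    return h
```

Transformed code:
def calc(base, gain, h):
    record(gain)
    if base == 28 and 28 != 23:
        raise ValueError(base)
    else:
        gain += 10 != 21
    if 22 >= h:
        h = base
    process(10)
    for limit in h:
        base -= gain[39]
        if base < h and h > 40:
            break
    gain = h <= 18
    if 10 == h and h <= gain:
        emit(7)
        gain = 19 % 6
    base += base < gain
    return h

7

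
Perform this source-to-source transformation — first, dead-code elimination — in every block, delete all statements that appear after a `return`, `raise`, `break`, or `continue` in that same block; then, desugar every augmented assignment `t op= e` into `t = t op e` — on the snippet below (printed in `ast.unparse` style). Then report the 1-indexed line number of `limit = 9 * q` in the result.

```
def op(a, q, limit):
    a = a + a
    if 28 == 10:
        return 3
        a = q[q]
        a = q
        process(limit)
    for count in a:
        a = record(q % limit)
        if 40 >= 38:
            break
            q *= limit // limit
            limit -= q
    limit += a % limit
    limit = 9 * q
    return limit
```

Transformed code:
def op(a, q, limit):
    a = a + a
    if 28 == 10:
        return 3
    for count in a:
        a = record(q % limit)
        if 40 >= 38:
            break
    limit = limit + a % limit
    limit = 9 * q
    return limit

10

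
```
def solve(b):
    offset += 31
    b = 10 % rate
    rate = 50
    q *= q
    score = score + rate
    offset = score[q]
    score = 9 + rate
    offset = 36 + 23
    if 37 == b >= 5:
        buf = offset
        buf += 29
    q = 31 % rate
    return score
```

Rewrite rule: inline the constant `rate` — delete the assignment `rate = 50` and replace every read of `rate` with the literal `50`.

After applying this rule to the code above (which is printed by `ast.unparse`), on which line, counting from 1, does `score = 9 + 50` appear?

7

Transformed code:
def solve(b):
    offset += 31
    b = 10 % 50
    q *= q
    score = score + 50
    offset = score[q]
    score = 9 + 50
    offset = 36 + 23
    if 37 == b >= 5:
        buf = offset
        buf += 29
    q = 31 % 50
    return score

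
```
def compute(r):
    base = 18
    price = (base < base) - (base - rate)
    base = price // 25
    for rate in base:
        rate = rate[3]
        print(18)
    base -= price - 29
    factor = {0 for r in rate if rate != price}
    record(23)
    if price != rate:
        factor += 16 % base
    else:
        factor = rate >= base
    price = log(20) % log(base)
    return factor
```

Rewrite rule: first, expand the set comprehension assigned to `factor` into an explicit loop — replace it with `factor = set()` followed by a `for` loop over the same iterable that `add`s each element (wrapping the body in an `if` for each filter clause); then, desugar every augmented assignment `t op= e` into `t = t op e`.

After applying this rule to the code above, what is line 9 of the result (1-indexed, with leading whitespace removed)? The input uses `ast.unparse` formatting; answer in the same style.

Transformed code:
def compute(r):
    base = 18
    price = (base < base) - (base - rate)
    base = price // 25
    for rate in base:
        rate = rate[3]
        print(18)
    base = base - (price - 29)
    factor = set()
    for r in rate:
        if rate != price:
            factor.add(0)
    record(23)
    if price != rate:
        factor = factor + 16 % base
    else:
        factor = rate >= base
    price = log(20) % log(base)
    return factor

factor = set()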